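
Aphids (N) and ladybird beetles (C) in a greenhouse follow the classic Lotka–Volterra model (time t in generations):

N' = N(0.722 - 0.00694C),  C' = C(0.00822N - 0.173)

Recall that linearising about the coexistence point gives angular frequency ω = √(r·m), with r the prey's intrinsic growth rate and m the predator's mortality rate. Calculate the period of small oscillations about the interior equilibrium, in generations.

Here r = 0.722 and m = 0.173, so r·m = 0.125.
ω = √0.125 = 0.353 per generation, hence T = 2π/ω ≈ 17.8 generations.

T ≈ 17.8 generations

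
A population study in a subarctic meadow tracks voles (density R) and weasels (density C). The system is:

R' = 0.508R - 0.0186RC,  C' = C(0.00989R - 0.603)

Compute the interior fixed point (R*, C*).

Set dC/dt = 0 with C > 0: 0.00989R - 0.603 = 0, so R* = 0.603/0.00989 = 61.
Set dR/dt = 0 with R > 0: 0.508 - 0.0186C = 0, so C* = 0.508/0.0186 = 27.3.

R* ≈ 61, C* ≈ 27.3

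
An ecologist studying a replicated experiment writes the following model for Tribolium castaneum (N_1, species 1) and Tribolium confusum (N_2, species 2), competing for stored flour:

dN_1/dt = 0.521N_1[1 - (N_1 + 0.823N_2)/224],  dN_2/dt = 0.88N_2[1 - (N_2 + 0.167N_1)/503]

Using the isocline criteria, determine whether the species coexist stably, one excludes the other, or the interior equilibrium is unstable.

species 2 excludes species 1

Compare the nullcline intercepts: K1/α12 = 224/0.823 = 272 < K2 = 503; K2/α21 = 503/0.167 = 3010 > K1 = 224.
Since the inequalities point opposite ways, species 2 can invade but species 1 cannot.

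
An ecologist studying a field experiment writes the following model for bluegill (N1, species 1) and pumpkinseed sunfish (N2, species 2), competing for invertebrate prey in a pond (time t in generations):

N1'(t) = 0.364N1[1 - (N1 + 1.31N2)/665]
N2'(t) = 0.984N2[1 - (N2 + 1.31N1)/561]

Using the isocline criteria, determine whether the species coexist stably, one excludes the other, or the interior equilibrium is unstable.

Compare the nullcline intercepts: K1/α12 = 665/1.31 = 508 < K2 = 561; K2/α21 = 561/1.31 = 428 < K1 = 665.
Since both are reversed, neither can invade when rare; the interior point is a saddle.

unstable coexistence (outcome depends on initial conditions)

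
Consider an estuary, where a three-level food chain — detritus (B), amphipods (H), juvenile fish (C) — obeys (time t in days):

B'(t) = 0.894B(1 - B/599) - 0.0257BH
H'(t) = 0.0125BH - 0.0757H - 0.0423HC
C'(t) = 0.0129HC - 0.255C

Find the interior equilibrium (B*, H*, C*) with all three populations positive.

B* ≈ 259, H* ≈ 19.8, C* ≈ 74.6

From dC/dt = 0: 0.0129H* = 0.255, so H* = 19.8.
From dB/dt = 0: 0.894(1 - B*/599) = 0.0257·19.8, giving B* = 599·(1 - 0.568) = 259.
From dH/dt = 0: 0.0125·259 - 0.0757 = 0.0423C*, so C* = 3.16/0.0423 = 74.6.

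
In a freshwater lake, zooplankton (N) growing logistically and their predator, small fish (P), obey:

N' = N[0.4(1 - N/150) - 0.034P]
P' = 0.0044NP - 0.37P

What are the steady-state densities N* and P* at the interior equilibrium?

N* ≈ 84.1, P* ≈ 5.17

From dP/dt = 0 with P > 0: 0.0044N* = 0.37, so N* = 84.1.
Substitute into dN/dt = 0: 0.4(1 - 84.1/150) = 0.034P*.
The bracket is 0.439, giving P* = 0.176/0.034 = 5.17.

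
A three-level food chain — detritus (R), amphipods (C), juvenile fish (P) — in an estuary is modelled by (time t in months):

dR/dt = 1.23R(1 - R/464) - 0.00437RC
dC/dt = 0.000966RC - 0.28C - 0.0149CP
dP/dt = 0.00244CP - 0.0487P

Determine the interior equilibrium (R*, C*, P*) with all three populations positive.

R* ≈ 431, C* ≈ 20, P* ≈ 9.16

From dP/dt = 0: 0.00244C* = 0.0487, so C* = 20.
From dR/dt = 0: 1.23(1 - R*/464) = 0.00437·20, giving R* = 464·(1 - 0.0709) = 431.
From dC/dt = 0: 0.000966·431 - 0.28 = 0.0149P*, so P* = 0.136/0.0149 = 9.16.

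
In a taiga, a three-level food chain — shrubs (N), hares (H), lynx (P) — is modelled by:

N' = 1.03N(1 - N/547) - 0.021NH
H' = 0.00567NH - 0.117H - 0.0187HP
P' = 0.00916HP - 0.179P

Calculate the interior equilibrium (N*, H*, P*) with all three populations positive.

N* ≈ 329, H* ≈ 19.5, P* ≈ 93.5

From dP/dt = 0: 0.00916H* = 0.179, so H* = 19.5.
From dN/dt = 0: 1.03(1 - N*/547) = 0.021·19.5, giving N* = 547·(1 - 0.398) = 329.
From dH/dt = 0: 0.00567·329 - 0.117 = 0.0187P*, so P* = 1.75/0.0187 = 93.5.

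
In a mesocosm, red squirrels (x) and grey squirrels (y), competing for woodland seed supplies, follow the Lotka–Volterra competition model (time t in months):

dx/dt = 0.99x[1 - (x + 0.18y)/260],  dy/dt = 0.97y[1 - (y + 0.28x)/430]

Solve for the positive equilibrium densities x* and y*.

Setting both brackets to zero gives the nullclines x + 0.18y = 260 and 0.28x + y = 430.
Substituting y = 430 - 0.28x into the first: x(1 - 0.18·0.28) = 260 - 0.18·430.
So x* = 183/0.95 = 192, and then y* = 430 - 0.28·192 = 376.

x* ≈ 192, y* ≈ 376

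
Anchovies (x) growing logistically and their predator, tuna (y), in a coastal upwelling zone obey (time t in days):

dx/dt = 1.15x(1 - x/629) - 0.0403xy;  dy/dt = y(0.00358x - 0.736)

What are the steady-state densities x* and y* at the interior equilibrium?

From dy/dt = 0 with y > 0: 0.00358x* = 0.736, so x* = 206.
Substitute into dx/dt = 0: 1.15(1 - 206/629) = 0.0403y*.
The bracket is 0.673, giving y* = 0.774/0.0403 = 19.2.

x* ≈ 206, y* ≈ 19.2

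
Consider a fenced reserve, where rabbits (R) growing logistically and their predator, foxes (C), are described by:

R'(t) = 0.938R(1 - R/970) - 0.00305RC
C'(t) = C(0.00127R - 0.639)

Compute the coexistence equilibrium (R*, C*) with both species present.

From dC/dt = 0 with C > 0: 0.00127R* = 0.639, so R* = 503.
Substitute into dR/dt = 0: 0.938(1 - 503/970) = 0.00305C*.
The bracket is 0.481, giving C* = 0.451/0.00305 = 148.

R* ≈ 503, C* ≈ 148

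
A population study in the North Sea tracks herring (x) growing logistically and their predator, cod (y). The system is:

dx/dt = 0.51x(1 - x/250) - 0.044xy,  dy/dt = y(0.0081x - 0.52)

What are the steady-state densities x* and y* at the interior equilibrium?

From dy/dt = 0 with y > 0: 0.0081x* = 0.52, so x* = 64.2.
Substitute into dx/dt = 0: 0.51(1 - 64.2/250) = 0.044y*.
The bracket is 0.743, giving y* = 0.379/0.044 = 8.61.

x* ≈ 64.2, y* ≈ 8.61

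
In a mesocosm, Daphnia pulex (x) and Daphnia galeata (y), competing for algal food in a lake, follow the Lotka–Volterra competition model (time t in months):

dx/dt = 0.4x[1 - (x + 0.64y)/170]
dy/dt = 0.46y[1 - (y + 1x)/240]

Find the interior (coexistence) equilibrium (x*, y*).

x* ≈ 45.6, y* ≈ 194

Setting both brackets to zero gives the nullclines x + 0.64y = 170 and 1x + y = 240.
Substituting y = 240 - 1x into the first: x(1 - 0.64·1) = 170 - 0.64·240.
So x* = 16.4/0.36 = 45.6, and then y* = 240 - 1·45.6 = 194.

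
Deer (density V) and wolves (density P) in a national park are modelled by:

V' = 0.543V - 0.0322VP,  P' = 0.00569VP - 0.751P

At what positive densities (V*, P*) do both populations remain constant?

V* ≈ 132, P* ≈ 16.9

Set dP/dt = 0 with P > 0: 0.00569V - 0.751 = 0, so V* = 0.751/0.00569 = 132.
Set dV/dt = 0 with V > 0: 0.543 - 0.0322P = 0, so P* = 0.543/0.0322 = 16.9.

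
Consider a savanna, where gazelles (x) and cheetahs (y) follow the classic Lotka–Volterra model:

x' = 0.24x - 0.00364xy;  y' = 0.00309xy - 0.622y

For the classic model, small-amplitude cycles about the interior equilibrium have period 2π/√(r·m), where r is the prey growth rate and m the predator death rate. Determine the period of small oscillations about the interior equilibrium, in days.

Here r = 0.24 and m = 0.622, so r·m = 0.149.
ω = √0.149 = 0.386 per day, hence T = 2π/ω ≈ 16.3 days.

T ≈ 16.3 days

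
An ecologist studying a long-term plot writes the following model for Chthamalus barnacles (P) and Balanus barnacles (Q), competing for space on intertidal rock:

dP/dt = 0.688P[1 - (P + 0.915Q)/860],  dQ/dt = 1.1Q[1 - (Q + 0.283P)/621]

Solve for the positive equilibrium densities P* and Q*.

P* ≈ 394, Q* ≈ 510

Setting both brackets to zero gives the nullclines P + 0.915Q = 860 and 0.283P + Q = 621.
Substituting Q = 621 - 0.283P into the first: P(1 - 0.915·0.283) = 860 - 0.915·621.
So P* = 292/0.741 = 394, and then Q* = 621 - 0.283·394 = 510.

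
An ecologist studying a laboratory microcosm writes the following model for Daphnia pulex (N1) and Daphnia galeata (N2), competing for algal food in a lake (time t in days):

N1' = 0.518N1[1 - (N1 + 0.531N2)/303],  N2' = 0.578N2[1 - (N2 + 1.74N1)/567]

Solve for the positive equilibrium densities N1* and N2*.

Setting both brackets to zero gives the nullclines N1 + 0.531N2 = 303 and 1.74N1 + N2 = 567.
Substituting N2 = 567 - 1.74N1 into the first: N1(1 - 0.531·1.74) = 303 - 0.531·567.
So N1* = 1.92/0.0761 = 25.3, and then N2* = 567 - 1.74·25.3 = 523.

N1* ≈ 25.3, N2* ≈ 523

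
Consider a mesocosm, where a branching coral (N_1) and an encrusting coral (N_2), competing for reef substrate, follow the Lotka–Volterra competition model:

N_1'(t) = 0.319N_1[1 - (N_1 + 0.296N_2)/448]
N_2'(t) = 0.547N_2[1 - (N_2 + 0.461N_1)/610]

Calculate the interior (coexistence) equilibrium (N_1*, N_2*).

N_1* ≈ 310, N_2* ≈ 467

Setting both brackets to zero gives the nullclines N_1 + 0.296N_2 = 448 and 0.461N_1 + N_2 = 610.
Substituting N_2 = 610 - 0.461N_1 into the first: N_1(1 - 0.296·0.461) = 448 - 0.296·610.
So N_1* = 267/0.864 = 310, and then N_2* = 610 - 0.461·310 = 467.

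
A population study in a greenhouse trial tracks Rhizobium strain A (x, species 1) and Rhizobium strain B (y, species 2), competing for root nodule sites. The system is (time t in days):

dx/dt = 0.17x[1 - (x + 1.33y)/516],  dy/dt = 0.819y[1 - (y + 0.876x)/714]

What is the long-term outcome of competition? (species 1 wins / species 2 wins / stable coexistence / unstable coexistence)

Compare the nullcline intercepts: K1/α12 = 516/1.33 = 388 < K2 = 714; K2/α21 = 714/0.876 = 815 > K1 = 516.
Since the inequalities point opposite ways, species 2 can invade but species 1 cannot.

species 2 excludes species 1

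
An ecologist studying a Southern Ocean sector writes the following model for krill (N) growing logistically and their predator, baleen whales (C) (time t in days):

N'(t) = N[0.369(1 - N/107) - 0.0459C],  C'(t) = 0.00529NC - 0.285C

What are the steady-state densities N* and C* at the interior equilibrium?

From dC/dt = 0 with C > 0: 0.00529N* = 0.285, so N* = 53.9.
Substitute into dN/dt = 0: 0.369(1 - 53.9/107) = 0.0459C*.
The bracket is 0.496, giving C* = 0.183/0.0459 = 3.99.

N* ≈ 53.9, C* ≈ 3.99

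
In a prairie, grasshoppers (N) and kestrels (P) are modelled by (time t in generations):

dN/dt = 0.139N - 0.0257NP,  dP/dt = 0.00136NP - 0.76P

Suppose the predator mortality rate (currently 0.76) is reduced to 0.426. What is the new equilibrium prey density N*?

N* ≈ 313

At the interior fixed point, setting dP/dt = 0 with P > 0 fixes N* = (predator death rate)/(NP coefficient) — independent of the other coefficients.
With the change, N* = 0.426/0.00136 = 313; it falls from 559.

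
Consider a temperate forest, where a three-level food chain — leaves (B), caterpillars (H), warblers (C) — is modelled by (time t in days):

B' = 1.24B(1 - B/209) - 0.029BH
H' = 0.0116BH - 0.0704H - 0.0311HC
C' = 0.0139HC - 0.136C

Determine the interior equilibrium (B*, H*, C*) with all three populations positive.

B* ≈ 161, H* ≈ 9.78, C* ≈ 57.9

From dC/dt = 0: 0.0139H* = 0.136, so H* = 9.78.
From dB/dt = 0: 1.24(1 - B*/209) = 0.029·9.78, giving B* = 209·(1 - 0.229) = 161.
From dH/dt = 0: 0.0116·161 - 0.0704 = 0.0311C*, so C* = 1.8/0.0311 = 57.9.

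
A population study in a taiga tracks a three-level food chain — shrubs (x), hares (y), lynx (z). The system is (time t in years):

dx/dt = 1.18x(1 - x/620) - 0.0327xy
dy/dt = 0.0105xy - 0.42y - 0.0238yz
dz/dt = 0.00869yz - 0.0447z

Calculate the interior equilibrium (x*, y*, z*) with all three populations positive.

From dz/dt = 0: 0.00869y* = 0.0447, so y* = 5.14.
From dx/dt = 0: 1.18(1 - x*/620) = 0.0327·5.14, giving x* = 620·(1 - 0.143) = 532.
From dy/dt = 0: 0.0105·532 - 0.42 = 0.0238z*, so z* = 5.16/0.0238 = 217.

x* ≈ 532, y* ≈ 5.14, z* ≈ 217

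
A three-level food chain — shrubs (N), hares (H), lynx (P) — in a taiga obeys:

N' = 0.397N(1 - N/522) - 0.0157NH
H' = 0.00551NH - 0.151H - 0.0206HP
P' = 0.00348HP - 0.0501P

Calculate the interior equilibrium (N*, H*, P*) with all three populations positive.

From dP/dt = 0: 0.00348H* = 0.0501, so H* = 14.4.
From dN/dt = 0: 0.397(1 - N*/522) = 0.0157·14.4, giving N* = 522·(1 - 0.569) = 225.
From dH/dt = 0: 0.00551·225 - 0.151 = 0.0206P*, so P* = 1.09/0.0206 = 52.8.

N* ≈ 225, H* ≈ 14.4, P* ≈ 52.8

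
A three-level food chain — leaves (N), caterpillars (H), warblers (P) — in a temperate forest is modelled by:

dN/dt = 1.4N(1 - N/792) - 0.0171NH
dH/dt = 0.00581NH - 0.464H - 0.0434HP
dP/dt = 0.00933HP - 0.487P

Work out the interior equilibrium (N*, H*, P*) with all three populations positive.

From dP/dt = 0: 0.00933H* = 0.487, so H* = 52.2.
From dN/dt = 0: 1.4(1 - N*/792) = 0.0171·52.2, giving N* = 792·(1 - 0.638) = 287.
From dH/dt = 0: 0.00581·287 - 0.464 = 0.0434P*, so P* = 1.2/0.0434 = 27.7.

N* ≈ 287, H* ≈ 52.2, P* ≈ 27.7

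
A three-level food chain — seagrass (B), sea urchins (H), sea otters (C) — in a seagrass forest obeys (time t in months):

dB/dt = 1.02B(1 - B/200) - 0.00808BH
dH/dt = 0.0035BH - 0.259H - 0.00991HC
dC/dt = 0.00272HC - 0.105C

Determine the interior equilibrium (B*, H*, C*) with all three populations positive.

B* ≈ 139, H* ≈ 38.6, C* ≈ 22.9

From dC/dt = 0: 0.00272H* = 0.105, so H* = 38.6.
From dB/dt = 0: 1.02(1 - B*/200) = 0.00808·38.6, giving B* = 200·(1 - 0.306) = 139.
From dH/dt = 0: 0.0035·139 - 0.259 = 0.00991C*, so C* = 0.227/0.00991 = 22.9.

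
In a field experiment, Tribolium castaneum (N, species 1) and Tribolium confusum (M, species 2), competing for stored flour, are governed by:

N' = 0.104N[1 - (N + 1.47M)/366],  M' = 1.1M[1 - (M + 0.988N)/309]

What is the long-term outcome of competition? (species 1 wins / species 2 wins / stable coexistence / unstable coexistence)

unstable coexistence (outcome depends on initial conditions)

Compare the nullcline intercepts: K1/α12 = 366/1.47 = 249 < K2 = 309; K2/α21 = 309/0.988 = 313 < K1 = 366.
Since both are reversed, neither can invade when rare; the interior point is a saddle.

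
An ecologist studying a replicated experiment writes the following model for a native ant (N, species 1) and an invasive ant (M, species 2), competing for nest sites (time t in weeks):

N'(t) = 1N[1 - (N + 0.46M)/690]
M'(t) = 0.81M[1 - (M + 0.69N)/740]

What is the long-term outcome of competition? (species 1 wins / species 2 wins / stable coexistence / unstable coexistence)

Compare the nullcline intercepts: K1/α12 = 690/0.46 = 1500 > K2 = 740; K2/α21 = 740/0.69 = 1070 > K1 = 690.
Since both inequalities hold, each species can invade when rare, so the interior equilibrium is stable.

stable coexistence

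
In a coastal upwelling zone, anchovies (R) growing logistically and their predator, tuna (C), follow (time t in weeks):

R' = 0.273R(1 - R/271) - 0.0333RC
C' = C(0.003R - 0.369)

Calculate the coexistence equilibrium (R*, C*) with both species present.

From dC/dt = 0 with C > 0: 0.003R* = 0.369, so R* = 123.
Substitute into dR/dt = 0: 0.273(1 - 123/271) = 0.0333C*.
The bracket is 0.546, giving C* = 0.149/0.0333 = 4.48.

R* ≈ 123, C* ≈ 4.48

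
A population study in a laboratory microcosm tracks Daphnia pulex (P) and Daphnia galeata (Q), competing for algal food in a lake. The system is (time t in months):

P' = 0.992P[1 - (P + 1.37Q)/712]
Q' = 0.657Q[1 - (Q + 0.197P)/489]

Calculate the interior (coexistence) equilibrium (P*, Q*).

Setting both brackets to zero gives the nullclines P + 1.37Q = 712 and 0.197P + Q = 489.
Substituting Q = 489 - 0.197P into the first: P(1 - 1.37·0.197) = 712 - 1.37·489.
So P* = 42.1/0.73 = 57.6, and then Q* = 489 - 0.197·57.6 = 478.

P* ≈ 57.6, Q* ≈ 478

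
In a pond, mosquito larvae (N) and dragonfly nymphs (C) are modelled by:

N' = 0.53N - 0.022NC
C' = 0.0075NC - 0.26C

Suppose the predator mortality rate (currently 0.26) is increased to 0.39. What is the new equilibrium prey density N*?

At the interior fixed point, setting dC/dt = 0 with C > 0 fixes N* = (predator death rate)/(NC coefficient) — independent of the other coefficients.
With the change, N* = 0.39/0.0075 = 52; it rises from 34.7.

N* ≈ 52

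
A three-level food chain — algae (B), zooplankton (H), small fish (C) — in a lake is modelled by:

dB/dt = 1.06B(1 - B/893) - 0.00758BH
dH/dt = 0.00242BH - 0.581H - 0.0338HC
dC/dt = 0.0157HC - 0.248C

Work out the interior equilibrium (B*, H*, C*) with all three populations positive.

B* ≈ 792, H* ≈ 15.8, C* ≈ 39.5

From dC/dt = 0: 0.0157H* = 0.248, so H* = 15.8.
From dB/dt = 0: 1.06(1 - B*/893) = 0.00758·15.8, giving B* = 893·(1 - 0.113) = 792.
From dH/dt = 0: 0.00242·792 - 0.581 = 0.0338C*, so C* = 1.34/0.0338 = 39.5.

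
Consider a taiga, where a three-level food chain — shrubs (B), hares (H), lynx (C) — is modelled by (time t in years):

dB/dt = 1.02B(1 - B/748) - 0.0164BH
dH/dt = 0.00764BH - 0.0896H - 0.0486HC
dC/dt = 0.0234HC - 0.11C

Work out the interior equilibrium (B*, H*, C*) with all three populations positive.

B* ≈ 691, H* ≈ 4.7, C* ≈ 107

From dC/dt = 0: 0.0234H* = 0.11, so H* = 4.7.
From dB/dt = 0: 1.02(1 - B*/748) = 0.0164·4.7, giving B* = 748·(1 - 0.0756) = 691.
From dH/dt = 0: 0.00764·691 - 0.0896 = 0.0486C*, so C* = 5.19/0.0486 = 107.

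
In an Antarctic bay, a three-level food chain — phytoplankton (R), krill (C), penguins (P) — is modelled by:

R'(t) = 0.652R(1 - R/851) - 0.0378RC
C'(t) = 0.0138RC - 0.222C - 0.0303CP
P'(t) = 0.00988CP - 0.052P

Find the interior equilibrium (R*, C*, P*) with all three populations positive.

From dP/dt = 0: 0.00988C* = 0.052, so C* = 5.26.
From dR/dt = 0: 0.652(1 - R*/851) = 0.0378·5.26, giving R* = 851·(1 - 0.305) = 591.
From dC/dt = 0: 0.0138·591 - 0.222 = 0.0303P*, so P* = 7.94/0.0303 = 262.

R* ≈ 591, C* ≈ 5.26, P* ≈ 262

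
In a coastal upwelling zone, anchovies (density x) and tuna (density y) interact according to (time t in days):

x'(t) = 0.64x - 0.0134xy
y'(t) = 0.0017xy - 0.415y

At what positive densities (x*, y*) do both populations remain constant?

Set dy/dt = 0 with y > 0: 0.0017x - 0.415 = 0, so x* = 0.415/0.0017 = 244.
Set dx/dt = 0 with x > 0: 0.64 - 0.0134y = 0, so y* = 0.64/0.0134 = 47.8.

x* ≈ 244, y* ≈ 47.8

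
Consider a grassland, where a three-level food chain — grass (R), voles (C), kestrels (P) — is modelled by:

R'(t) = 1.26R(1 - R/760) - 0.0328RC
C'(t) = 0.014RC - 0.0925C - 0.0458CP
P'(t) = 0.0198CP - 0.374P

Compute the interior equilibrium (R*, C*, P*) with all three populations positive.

From dP/dt = 0: 0.0198C* = 0.374, so C* = 18.9.
From dR/dt = 0: 1.26(1 - R*/760) = 0.0328·18.9, giving R* = 760·(1 - 0.492) = 386.
From dC/dt = 0: 0.014·386 - 0.0925 = 0.0458P*, so P* = 5.32/0.0458 = 116.

R* ≈ 386, C* ≈ 18.9, P* ≈ 116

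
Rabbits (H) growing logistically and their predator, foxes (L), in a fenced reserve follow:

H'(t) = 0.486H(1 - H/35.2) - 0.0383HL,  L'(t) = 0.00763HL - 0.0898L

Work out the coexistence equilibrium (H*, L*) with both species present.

From dL/dt = 0 with L > 0: 0.00763H* = 0.0898, so H* = 11.8.
Substitute into dH/dt = 0: 0.486(1 - 11.8/35.2) = 0.0383L*.
The bracket is 0.666, giving L* = 0.324/0.0383 = 8.45.

H* ≈ 11.8, L* ≈ 8.45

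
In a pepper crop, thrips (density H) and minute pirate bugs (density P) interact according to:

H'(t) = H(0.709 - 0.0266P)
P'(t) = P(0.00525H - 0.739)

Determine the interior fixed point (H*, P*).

Set dP/dt = 0 with P > 0: 0.00525H - 0.739 = 0, so H* = 0.739/0.00525 = 141.
Set dH/dt = 0 with H > 0: 0.709 - 0.0266P = 0, so P* = 0.709/0.0266 = 26.7.

H* ≈ 141, P* ≈ 26.7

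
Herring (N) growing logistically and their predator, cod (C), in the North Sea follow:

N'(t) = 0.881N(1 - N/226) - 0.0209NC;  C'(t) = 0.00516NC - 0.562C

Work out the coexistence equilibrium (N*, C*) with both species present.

N* ≈ 109, C* ≈ 21.8

From dC/dt = 0 with C > 0: 0.00516N* = 0.562, so N* = 109.
Substitute into dN/dt = 0: 0.881(1 - 109/226) = 0.0209C*.
The bracket is 0.518, giving C* = 0.456/0.0209 = 21.8.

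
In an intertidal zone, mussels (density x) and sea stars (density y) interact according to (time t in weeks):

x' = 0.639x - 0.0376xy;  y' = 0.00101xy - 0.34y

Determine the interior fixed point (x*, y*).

Set dy/dt = 0 with y > 0: 0.00101x - 0.34 = 0, so x* = 0.34/0.00101 = 337.
Set dx/dt = 0 with x > 0: 0.639 - 0.0376y = 0, so y* = 0.639/0.0376 = 17.

x* ≈ 337, y* ≈ 17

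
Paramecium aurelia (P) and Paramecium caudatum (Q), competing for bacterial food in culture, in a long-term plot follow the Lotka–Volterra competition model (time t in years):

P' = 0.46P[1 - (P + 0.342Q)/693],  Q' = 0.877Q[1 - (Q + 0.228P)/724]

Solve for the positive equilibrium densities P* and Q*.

P* ≈ 483, Q* ≈ 614

Setting both brackets to zero gives the nullclines P + 0.342Q = 693 and 0.228P + Q = 724.
Substituting Q = 724 - 0.228P into the first: P(1 - 0.342·0.228) = 693 - 0.342·724.
So P* = 445/0.922 = 483, and then Q* = 724 - 0.228·483 = 614.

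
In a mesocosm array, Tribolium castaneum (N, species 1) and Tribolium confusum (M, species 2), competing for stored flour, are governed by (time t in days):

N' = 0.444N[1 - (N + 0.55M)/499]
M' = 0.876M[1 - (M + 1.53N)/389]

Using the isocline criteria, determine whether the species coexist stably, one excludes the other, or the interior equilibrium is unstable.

species 1 excludes species 2

Compare the nullcline intercepts: K1/α12 = 499/0.55 = 907 > K2 = 389; K2/α21 = 389/1.53 = 254 < K1 = 499.
Since the inequalities point opposite ways, species 1 can invade but species 2 cannot.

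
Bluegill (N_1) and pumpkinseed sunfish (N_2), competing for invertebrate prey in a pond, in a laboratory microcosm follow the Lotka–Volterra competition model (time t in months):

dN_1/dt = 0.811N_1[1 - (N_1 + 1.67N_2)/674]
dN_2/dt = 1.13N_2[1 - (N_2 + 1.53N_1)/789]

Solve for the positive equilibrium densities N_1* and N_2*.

N_1* ≈ 414, N_2* ≈ 156

Setting both brackets to zero gives the nullclines N_1 + 1.67N_2 = 674 and 1.53N_1 + N_2 = 789.
Substituting N_2 = 789 - 1.53N_1 into the first: N_1(1 - 1.67·1.53) = 674 - 1.67·789.
So N_1* = -644/-1.56 = 414, and then N_2* = 789 - 1.53·414 = 156.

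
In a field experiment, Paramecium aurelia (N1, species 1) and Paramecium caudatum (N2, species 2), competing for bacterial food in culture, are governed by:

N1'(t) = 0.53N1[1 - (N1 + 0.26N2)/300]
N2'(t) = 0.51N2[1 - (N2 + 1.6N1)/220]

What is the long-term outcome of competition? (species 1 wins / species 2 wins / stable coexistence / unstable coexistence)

Compare the nullcline intercepts: K1/α12 = 300/0.26 = 1150 > K2 = 220; K2/α21 = 220/1.6 = 138 < K1 = 300.
Since the inequalities point opposite ways, species 1 can invade but species 2 cannot.

species 1 excludes species 2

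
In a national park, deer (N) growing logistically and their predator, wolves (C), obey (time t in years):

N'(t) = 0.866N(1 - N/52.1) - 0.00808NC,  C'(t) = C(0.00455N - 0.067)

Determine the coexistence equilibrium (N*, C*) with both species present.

N* ≈ 14.7, C* ≈ 76.9

From dC/dt = 0 with C > 0: 0.00455N* = 0.067, so N* = 14.7.
Substitute into dN/dt = 0: 0.866(1 - 14.7/52.1) = 0.00808C*.
The bracket is 0.717, giving C* = 0.621/0.00808 = 76.9.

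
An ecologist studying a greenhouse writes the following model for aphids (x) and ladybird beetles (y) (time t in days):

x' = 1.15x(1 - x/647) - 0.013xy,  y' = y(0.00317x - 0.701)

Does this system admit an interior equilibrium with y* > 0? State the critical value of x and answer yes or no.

Threshold x = 221; K > 221, so yes, the predator persists.

The predator equation gives dy/dt > 0 only when x > 0.701/0.00317 = 221.
Without the predator, x → K = 647. Since 647 > 221, the predator can invade and persist.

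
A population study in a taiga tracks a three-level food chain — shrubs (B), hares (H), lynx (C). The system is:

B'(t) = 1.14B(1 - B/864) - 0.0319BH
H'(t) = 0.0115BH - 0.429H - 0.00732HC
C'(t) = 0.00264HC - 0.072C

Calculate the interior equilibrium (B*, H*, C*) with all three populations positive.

B* ≈ 205, H* ≈ 27.3, C* ≈ 263

From dC/dt = 0: 0.00264H* = 0.072, so H* = 27.3.
From dB/dt = 0: 1.14(1 - B*/864) = 0.0319·27.3, giving B* = 864·(1 - 0.763) = 205.
From dH/dt = 0: 0.0115·205 - 0.429 = 0.00732C*, so C* = 1.92/0.00732 = 263.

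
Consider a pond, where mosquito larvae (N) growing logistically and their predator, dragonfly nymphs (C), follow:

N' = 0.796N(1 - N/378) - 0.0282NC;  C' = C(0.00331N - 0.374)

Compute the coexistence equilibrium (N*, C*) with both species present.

N* ≈ 113, C* ≈ 19.8

From dC/dt = 0 with C > 0: 0.00331N* = 0.374, so N* = 113.
Substitute into dN/dt = 0: 0.796(1 - 113/378) = 0.0282C*.
The bracket is 0.701, giving C* = 0.558/0.0282 = 19.8.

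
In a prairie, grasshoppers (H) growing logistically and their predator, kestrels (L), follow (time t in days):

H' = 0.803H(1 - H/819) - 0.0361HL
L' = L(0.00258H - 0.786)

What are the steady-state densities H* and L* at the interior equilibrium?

H* ≈ 305, L* ≈ 14

From dL/dt = 0 with L > 0: 0.00258H* = 0.786, so H* = 305.
Substitute into dH/dt = 0: 0.803(1 - 305/819) = 0.0361L*.
The bracket is 0.628, giving L* = 0.504/0.0361 = 14.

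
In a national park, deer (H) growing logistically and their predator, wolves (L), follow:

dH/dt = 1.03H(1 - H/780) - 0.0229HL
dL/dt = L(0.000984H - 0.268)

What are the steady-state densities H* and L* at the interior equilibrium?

From dL/dt = 0 with L > 0: 0.000984H* = 0.268, so H* = 272.
Substitute into dH/dt = 0: 1.03(1 - 272/780) = 0.0229L*.
The bracket is 0.651, giving L* = 0.67/0.0229 = 29.3.

H* ≈ 272, L* ≈ 29.3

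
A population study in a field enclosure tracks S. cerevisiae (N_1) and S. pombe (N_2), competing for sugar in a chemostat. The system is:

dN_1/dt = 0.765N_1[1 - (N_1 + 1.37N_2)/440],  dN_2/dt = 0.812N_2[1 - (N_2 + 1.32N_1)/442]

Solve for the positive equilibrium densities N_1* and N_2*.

N_1* ≈ 205, N_2* ≈ 172

Setting both brackets to zero gives the nullclines N_1 + 1.37N_2 = 440 and 1.32N_1 + N_2 = 442.
Substituting N_2 = 442 - 1.32N_1 into the first: N_1(1 - 1.37·1.32) = 440 - 1.37·442.
So N_1* = -166/-0.808 = 205, and then N_2* = 442 - 1.32·205 = 172.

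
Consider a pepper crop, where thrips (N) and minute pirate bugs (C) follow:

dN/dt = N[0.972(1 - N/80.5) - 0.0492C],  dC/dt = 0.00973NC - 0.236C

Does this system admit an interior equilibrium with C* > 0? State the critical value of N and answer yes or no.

The predator equation gives dC/dt > 0 only when N > 0.236/0.00973 = 24.3.
Without the predator, N → K = 80.5. Since 80.5 > 24.3, the predator can invade and persist.

Threshold N = 24.3; K > 24.3, so yes, the predator persists.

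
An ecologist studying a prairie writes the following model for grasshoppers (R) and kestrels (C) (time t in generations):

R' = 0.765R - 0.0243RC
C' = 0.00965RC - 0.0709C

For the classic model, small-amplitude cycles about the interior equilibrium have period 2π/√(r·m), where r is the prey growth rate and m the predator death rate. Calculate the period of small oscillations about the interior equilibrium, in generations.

Here r = 0.765 and m = 0.0709, so r·m = 0.0542.
ω = √0.0542 = 0.233 per generation, hence T = 2π/ω ≈ 27 generations.

T ≈ 27 generations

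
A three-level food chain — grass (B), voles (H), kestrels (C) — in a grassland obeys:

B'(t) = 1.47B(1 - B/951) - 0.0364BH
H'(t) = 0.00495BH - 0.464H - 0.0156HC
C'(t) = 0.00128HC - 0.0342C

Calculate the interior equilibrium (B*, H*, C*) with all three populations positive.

B* ≈ 322, H* ≈ 26.7, C* ≈ 72.4

From dC/dt = 0: 0.00128H* = 0.0342, so H* = 26.7.
From dB/dt = 0: 1.47(1 - B*/951) = 0.0364·26.7, giving B* = 951·(1 - 0.662) = 322.
From dH/dt = 0: 0.00495·322 - 0.464 = 0.0156C*, so C* = 1.13/0.0156 = 72.4.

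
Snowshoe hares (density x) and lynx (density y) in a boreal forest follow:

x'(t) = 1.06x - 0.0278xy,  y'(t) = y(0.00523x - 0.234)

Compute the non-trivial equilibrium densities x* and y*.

x* ≈ 44.7, y* ≈ 38.1

Set dy/dt = 0 with y > 0: 0.00523x - 0.234 = 0, so x* = 0.234/0.00523 = 44.7.
Set dx/dt = 0 with x > 0: 1.06 - 0.0278y = 0, so y* = 1.06/0.0278 = 38.1.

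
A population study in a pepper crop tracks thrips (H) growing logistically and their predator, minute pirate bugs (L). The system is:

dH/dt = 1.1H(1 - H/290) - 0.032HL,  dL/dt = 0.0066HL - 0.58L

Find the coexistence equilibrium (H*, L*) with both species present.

From dL/dt = 0 with L > 0: 0.0066H* = 0.58, so H* = 87.9.
Substitute into dH/dt = 0: 1.1(1 - 87.9/290) = 0.032L*.
The bracket is 0.697, giving L* = 0.767/0.032 = 24.

H* ≈ 87.9, L* ≈ 24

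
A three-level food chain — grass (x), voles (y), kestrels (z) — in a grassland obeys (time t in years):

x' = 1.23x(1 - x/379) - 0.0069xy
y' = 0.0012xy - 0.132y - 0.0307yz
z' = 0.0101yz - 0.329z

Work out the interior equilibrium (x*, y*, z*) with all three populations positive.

x* ≈ 310, y* ≈ 32.6, z* ≈ 7.81

From dz/dt = 0: 0.0101y* = 0.329, so y* = 32.6.
From dx/dt = 0: 1.23(1 - x*/379) = 0.0069·32.6, giving x* = 379·(1 - 0.183) = 310.
From dy/dt = 0: 0.0012·310 - 0.132 = 0.0307z*, so z* = 0.24/0.0307 = 7.81.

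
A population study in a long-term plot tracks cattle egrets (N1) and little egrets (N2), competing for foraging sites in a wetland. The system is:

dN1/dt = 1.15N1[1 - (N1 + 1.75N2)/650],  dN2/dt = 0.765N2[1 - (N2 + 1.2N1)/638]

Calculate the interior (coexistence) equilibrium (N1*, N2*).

N1* ≈ 424, N2* ≈ 129

Setting both brackets to zero gives the nullclines N1 + 1.75N2 = 650 and 1.2N1 + N2 = 638.
Substituting N2 = 638 - 1.2N1 into the first: N1(1 - 1.75·1.2) = 650 - 1.75·638.
So N1* = -466/-1.1 = 424, and then N2* = 638 - 1.2·424 = 129.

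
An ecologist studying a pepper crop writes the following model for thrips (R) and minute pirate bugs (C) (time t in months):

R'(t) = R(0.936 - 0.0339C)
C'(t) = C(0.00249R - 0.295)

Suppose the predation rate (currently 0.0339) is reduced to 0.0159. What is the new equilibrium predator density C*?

C* ≈ 58.9

At the interior fixed point, setting dR/dt = 0 with R > 0 fixes C* = (prey growth rate)/(RC coefficient) — independent of the other coefficients.
With the change, C* = 0.936/0.0159 = 58.9; it rises from 27.6.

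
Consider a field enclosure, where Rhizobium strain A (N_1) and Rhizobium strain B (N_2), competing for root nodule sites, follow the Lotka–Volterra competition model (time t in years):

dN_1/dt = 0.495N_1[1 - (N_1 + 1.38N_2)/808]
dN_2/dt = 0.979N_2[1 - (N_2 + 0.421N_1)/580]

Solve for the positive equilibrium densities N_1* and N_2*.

Setting both brackets to zero gives the nullclines N_1 + 1.38N_2 = 808 and 0.421N_1 + N_2 = 580.
Substituting N_2 = 580 - 0.421N_1 into the first: N_1(1 - 1.38·0.421) = 808 - 1.38·580.
So N_1* = 7.6/0.419 = 18.1, and then N_2* = 580 - 0.421·18.1 = 572.

N_1* ≈ 18.1, N_2* ≈ 572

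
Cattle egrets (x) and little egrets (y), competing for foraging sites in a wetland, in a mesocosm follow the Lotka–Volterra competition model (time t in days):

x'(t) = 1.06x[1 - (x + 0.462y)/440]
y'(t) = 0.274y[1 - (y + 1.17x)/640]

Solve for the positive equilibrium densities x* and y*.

Setting both brackets to zero gives the nullclines x + 0.462y = 440 and 1.17x + y = 640.
Substituting y = 640 - 1.17x into the first: x(1 - 0.462·1.17) = 440 - 0.462·640.
So x* = 144/0.459 = 314, and then y* = 640 - 1.17·314 = 272.

x* ≈ 314, y* ≈ 272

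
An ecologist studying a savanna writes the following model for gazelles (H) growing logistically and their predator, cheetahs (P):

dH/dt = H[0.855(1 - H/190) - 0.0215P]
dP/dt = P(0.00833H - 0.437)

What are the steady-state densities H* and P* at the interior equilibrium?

From dP/dt = 0 with P > 0: 0.00833H* = 0.437, so H* = 52.5.
Substitute into dH/dt = 0: 0.855(1 - 52.5/190) = 0.0215P*.
The bracket is 0.724, giving P* = 0.619/0.0215 = 28.8.

H* ≈ 52.5, P* ≈ 28.8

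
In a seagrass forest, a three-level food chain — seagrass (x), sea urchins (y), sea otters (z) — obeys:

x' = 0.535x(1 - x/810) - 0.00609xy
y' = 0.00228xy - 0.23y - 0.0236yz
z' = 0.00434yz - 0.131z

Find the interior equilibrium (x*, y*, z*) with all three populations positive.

From dz/dt = 0: 0.00434y* = 0.131, so y* = 30.2.
From dx/dt = 0: 0.535(1 - x*/810) = 0.00609·30.2, giving x* = 810·(1 - 0.344) = 532.
From dy/dt = 0: 0.00228·532 - 0.23 = 0.0236z*, so z* = 0.982/0.0236 = 41.6.

x* ≈ 532, y* ≈ 30.2, z* ≈ 41.6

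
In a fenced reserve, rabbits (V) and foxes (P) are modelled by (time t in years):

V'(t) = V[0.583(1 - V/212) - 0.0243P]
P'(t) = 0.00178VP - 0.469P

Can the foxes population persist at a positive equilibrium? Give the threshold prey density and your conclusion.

The predator equation gives dP/dt > 0 only when V > 0.469/0.00178 = 263.
Without the predator, V → K = 212. Since 212 < 263, the predator cannot invade.

Threshold V = 263; K < 263, so no, the predator goes extinct.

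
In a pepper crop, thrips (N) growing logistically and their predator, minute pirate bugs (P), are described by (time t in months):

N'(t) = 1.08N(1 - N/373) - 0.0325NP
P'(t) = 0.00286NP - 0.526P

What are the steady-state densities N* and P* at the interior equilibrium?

N* ≈ 184, P* ≈ 16.8

From dP/dt = 0 with P > 0: 0.00286N* = 0.526, so N* = 184.
Substitute into dN/dt = 0: 1.08(1 - 184/373) = 0.0325P*.
The bracket is 0.507, giving P* = 0.547/0.0325 = 16.8.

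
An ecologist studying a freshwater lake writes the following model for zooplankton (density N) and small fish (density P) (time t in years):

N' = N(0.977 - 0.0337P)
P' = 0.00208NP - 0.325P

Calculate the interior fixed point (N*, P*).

N* ≈ 156, P* ≈ 29

Set dP/dt = 0 with P > 0: 0.00208N - 0.325 = 0, so N* = 0.325/0.00208 = 156.
Set dN/dt = 0 with N > 0: 0.977 - 0.0337P = 0, so P* = 0.977/0.0337 = 29.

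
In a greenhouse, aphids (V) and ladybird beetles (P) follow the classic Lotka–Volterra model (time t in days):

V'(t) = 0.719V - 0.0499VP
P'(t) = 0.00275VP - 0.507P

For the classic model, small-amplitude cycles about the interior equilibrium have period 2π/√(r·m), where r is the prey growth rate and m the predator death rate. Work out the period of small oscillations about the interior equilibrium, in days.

T ≈ 10.4 days

Here r = 0.719 and m = 0.507, so r·m = 0.365.
ω = √0.365 = 0.604 per day, hence T = 2π/ω ≈ 10.4 days.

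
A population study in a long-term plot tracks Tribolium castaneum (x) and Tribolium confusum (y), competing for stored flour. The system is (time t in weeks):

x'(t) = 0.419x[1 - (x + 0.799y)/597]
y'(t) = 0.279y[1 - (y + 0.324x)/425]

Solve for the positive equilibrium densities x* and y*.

x* ≈ 347, y* ≈ 312

Setting both brackets to zero gives the nullclines x + 0.799y = 597 and 0.324x + y = 425.
Substituting y = 425 - 0.324x into the first: x(1 - 0.799·0.324) = 597 - 0.799·425.
So x* = 257/0.741 = 347, and then y* = 425 - 0.324·347 = 312.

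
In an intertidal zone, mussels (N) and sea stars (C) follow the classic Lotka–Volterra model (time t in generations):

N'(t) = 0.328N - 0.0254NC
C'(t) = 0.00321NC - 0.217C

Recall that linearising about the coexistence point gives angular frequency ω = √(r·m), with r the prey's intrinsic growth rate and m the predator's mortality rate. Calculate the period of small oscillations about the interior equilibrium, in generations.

Here r = 0.328 and m = 0.217, so r·m = 0.0712.
ω = √0.0712 = 0.267 per generation, hence T = 2π/ω ≈ 23.6 generations.

T ≈ 23.6 generations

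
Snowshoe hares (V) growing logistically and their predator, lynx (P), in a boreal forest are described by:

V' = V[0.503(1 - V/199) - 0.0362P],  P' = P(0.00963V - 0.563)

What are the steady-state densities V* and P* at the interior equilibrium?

V* ≈ 58.5, P* ≈ 9.81

From dP/dt = 0 with P > 0: 0.00963V* = 0.563, so V* = 58.5.
Substitute into dV/dt = 0: 0.503(1 - 58.5/199) = 0.0362P*.
The bracket is 0.706, giving P* = 0.355/0.0362 = 9.81.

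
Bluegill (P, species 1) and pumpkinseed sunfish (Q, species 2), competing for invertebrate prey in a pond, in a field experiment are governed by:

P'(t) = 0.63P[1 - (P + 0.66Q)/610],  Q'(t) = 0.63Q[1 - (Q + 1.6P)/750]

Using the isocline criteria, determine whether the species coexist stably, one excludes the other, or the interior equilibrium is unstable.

Compare the nullcline intercepts: K1/α12 = 610/0.66 = 924 > K2 = 750; K2/α21 = 750/1.6 = 469 < K1 = 610.
Since the inequalities point opposite ways, species 1 can invade but species 2 cannot.

species 1 excludes species 2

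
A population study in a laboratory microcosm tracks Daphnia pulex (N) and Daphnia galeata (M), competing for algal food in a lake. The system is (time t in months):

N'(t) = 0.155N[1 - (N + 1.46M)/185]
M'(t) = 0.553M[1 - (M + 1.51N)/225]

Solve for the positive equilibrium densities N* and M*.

N* ≈ 119, M* ≈ 45.1

Setting both brackets to zero gives the nullclines N + 1.46M = 185 and 1.51N + M = 225.
Substituting M = 225 - 1.51N into the first: N(1 - 1.46·1.51) = 185 - 1.46·225.
So N* = -144/-1.2 = 119, and then M* = 225 - 1.51·119 = 45.1.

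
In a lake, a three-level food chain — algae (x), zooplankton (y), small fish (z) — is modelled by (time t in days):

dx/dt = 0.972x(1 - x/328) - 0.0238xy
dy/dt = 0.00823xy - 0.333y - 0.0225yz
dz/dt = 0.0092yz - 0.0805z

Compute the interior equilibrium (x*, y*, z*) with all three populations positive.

x* ≈ 258, y* ≈ 8.75, z* ≈ 79.5

From dz/dt = 0: 0.0092y* = 0.0805, so y* = 8.75.
From dx/dt = 0: 0.972(1 - x*/328) = 0.0238·8.75, giving x* = 328·(1 - 0.214) = 258.
From dy/dt = 0: 0.00823·258 - 0.333 = 0.0225z*, so z* = 1.79/0.0225 = 79.5.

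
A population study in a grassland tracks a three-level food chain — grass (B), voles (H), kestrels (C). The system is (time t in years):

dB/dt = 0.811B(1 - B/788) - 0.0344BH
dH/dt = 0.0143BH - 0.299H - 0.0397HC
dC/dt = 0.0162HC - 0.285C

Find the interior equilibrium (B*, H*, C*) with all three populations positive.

From dC/dt = 0: 0.0162H* = 0.285, so H* = 17.6.
From dB/dt = 0: 0.811(1 - B*/788) = 0.0344·17.6, giving B* = 788·(1 - 0.746) = 200.
From dH/dt = 0: 0.0143·200 - 0.299 = 0.0397C*, so C* = 2.56/0.0397 = 64.5.

B* ≈ 200, H* ≈ 17.6, C* ≈ 64.5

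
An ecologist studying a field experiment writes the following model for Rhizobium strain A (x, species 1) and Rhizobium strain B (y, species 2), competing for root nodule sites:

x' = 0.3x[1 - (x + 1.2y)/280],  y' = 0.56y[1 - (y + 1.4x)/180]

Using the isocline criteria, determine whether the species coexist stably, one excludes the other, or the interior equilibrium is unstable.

Compare the nullcline intercepts: K1/α12 = 280/1.2 = 233 > K2 = 180; K2/α21 = 180/1.4 = 129 < K1 = 280.
Since the inequalities point opposite ways, species 1 can invade but species 2 cannot.

species 1 excludes species 2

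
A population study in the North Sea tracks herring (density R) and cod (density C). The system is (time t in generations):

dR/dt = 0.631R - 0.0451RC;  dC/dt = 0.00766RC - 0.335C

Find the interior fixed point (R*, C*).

Set dC/dt = 0 with C > 0: 0.00766R - 0.335 = 0, so R* = 0.335/0.00766 = 43.7.
Set dR/dt = 0 with R > 0: 0.631 - 0.0451C = 0, so C* = 0.631/0.0451 = 14.

R* ≈ 43.7, C* ≈ 14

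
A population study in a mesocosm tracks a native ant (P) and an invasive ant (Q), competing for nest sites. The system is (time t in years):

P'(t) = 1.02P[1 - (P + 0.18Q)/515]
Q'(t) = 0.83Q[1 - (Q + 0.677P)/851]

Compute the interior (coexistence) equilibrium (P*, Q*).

P* ≈ 412, Q* ≈ 572

Setting both brackets to zero gives the nullclines P + 0.18Q = 515 and 0.677P + Q = 851.
Substituting Q = 851 - 0.677P into the first: P(1 - 0.18·0.677) = 515 - 0.18·851.
So P* = 362/0.878 = 412, and then Q* = 851 - 0.677·412 = 572.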